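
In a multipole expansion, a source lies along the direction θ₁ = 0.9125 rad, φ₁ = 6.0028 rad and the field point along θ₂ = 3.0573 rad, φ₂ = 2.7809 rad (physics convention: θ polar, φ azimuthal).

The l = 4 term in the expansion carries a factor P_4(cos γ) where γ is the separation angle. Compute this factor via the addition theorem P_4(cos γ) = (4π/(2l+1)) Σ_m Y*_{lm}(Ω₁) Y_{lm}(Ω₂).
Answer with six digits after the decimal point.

-0.425047

Summing Y*_{l m}(θ₁,φ₁)·Y_{l m}(θ₂,φ₂) over m ∈ [−4, 4]; prefactor 4π/(2·4+1) = 1.396263:
  m=-4: +0.075251-0.156079i × +0.000003+0.000022i = +0.000004+0.000001i  (running Σ = +0.000004+0.000001i)
  m=-3: +0.252658-0.282530i × +0.000349+0.000657i = +0.000274+0.000067i  (running Σ = +0.000278+0.000069i)
  m=-2: +0.287140-0.180331i × +0.010595+0.009318i = +0.004723+0.000765i  (running Σ = +0.005000+0.000834i)
  m=-1: -0.083636+0.024085i × +0.146698+0.055334i = -0.013602-0.001095i  (running Σ = -0.008602-0.000261i)
  m=0: -0.351773-0.000000i × +0.816476+0.000000i = -0.287214-0.000000i  (running Σ = -0.295816-0.000261i)
  m=1: +0.083636+0.024085i × -0.146698+0.055334i = -0.013602+0.001095i  (running Σ = -0.309418+0.000834i)
  m=2: +0.287140+0.180331i × +0.010595-0.009318i = +0.004723-0.000765i  (running Σ = -0.304695+0.000069i)
  m=3: -0.252658-0.282530i × -0.000349+0.000657i = +0.000274-0.000067i  (running Σ = -0.304421+0.000001i)
  m=4: +0.075251+0.156079i × +0.000003-0.000022i = +0.000004-0.000001i  (running Σ = -0.304418+0.000000i)
Σ over m = -0.304418+0.000000i; ×(4π/9) → -0.425047+0.000000i. Real part: -0.425047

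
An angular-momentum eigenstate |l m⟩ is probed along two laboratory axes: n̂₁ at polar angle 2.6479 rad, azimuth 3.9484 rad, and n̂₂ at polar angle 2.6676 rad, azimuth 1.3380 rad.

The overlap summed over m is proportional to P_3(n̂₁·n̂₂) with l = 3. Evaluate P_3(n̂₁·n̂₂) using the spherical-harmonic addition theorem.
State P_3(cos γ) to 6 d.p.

-0.363545

Term-by-term m-sum for l=3 (normalisation 4π/7 = 1.795196):
  m=-3: 0.03335 - 0.02932j × -0.02551 + 0.03039j = 0.00004 + 0.00176j  (running Σ = 0.00004 + 0.00176j)
  m=-2: 0.00865 - 0.20191j × 0.16928 + 0.08505j = 0.01864 - 0.03344j  (running Σ = 0.01868 - 0.03168j)
  m=-1: -0.30484 - 0.31818j × 0.10067 - 0.42462j = -0.16579 + 0.09741j  (running Σ = -0.14711 + 0.06572j)
  m=0: -0.28826 + 0.00000j × -0.31819 + 0.00000j = 0.09172 + 0.00000j  (running Σ = -0.05539 + 0.06572j)
  m=1: 0.30484 - 0.31818j × -0.10067 - 0.42462j = -0.16579 - 0.09741j  (running Σ = -0.22119 - 0.03168j)
  m=2: 0.00865 + 0.20191j × 0.16928 - 0.08505j = 0.01864 + 0.03344j  (running Σ = -0.20255 + 0.00176j)
  m=3: -0.03335 - 0.02932j × 0.02551 + 0.03039j = 0.00004 - 0.00176j  (running Σ = -0.20251 + 0.00000j)
Total Σ_m = -0.20251 + 0.00000j. Multiply by 1.795196: -0.36354 + 0.00000j. P_3(cos γ) = -0.363545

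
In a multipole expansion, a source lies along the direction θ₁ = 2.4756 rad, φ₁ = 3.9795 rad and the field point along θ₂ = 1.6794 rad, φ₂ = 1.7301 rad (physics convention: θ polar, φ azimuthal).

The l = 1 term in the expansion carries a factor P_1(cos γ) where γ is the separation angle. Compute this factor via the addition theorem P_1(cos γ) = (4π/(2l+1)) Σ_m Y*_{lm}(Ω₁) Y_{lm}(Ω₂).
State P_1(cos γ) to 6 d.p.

-0.300310

Term-by-term m-sum for l=1 (normalisation 4π/3 = 4.188790):
  m=-1: Y*=-0.14281 - 0.15865j  Y=-0.05448 - 0.33911j  product -0.04602 + 0.05707j
  m=+0: Y*=-0.38419 + 0.00000j  Y=-0.05296 + 0.00000j  product 0.02035 + 0.00000j
  m=+1: Y*=0.14281 - 0.15865j  Y=0.05448 - 0.33911j  product -0.04602 - 0.05707j
Σ over m = -0.07169 + 0.00000j; ×(4π/3) → -0.30031 + 0.00000j. Real part: -0.300310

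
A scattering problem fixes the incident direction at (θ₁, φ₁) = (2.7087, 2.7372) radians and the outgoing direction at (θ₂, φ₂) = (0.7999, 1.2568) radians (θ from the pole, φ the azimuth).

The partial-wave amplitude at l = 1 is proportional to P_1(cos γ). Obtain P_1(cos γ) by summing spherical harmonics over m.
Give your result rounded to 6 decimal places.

Addition theorem: P_1(cos γ) = (4π/3) Σ_m Y*_{lm}(Ω₁) Y_{lm}(Ω₂), m = −1…1:
  term(m=-1) = (0.003242, 0.035771)   from Y*(Ω₁)=(-0.133244, 0.057026), Y(Ω₂)=(0.076542, -0.235702)
  term(m=+0) = (-0.150999, -0.000000)   from Y*(Ω₁)=(-0.443532, -0.000000), Y(Ω₂)=(0.340448, 0.000000)
  term(m=+1) = (0.003242, -0.035771)   from Y*(Ω₁)=(0.133244, 0.057026), Y(Ω₂)=(-0.076542, -0.235702)
Accumulated sum (-0.144515, 0.000000); after 4π/(2l+1) scaling, (-0.605342, 0.000000) ⇒ P_1 = -0.605342

-0.605342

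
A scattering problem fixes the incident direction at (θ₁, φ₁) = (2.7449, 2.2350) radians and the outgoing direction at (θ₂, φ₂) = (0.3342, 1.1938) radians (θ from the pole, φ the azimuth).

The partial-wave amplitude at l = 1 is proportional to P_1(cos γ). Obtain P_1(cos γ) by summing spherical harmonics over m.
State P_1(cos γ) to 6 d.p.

Term-by-term m-sum for l=1 (normalisation 4π/3 = 4.188790):
  [-1]  conj(Y_{1,-1})(Ω₁) = (-0.082287, 0.105110) ; Y_{1,-1}(Ω₂) = (0.041719, -0.105368) ; Δ = (0.007642, 0.013055)
  [+0]  conj(Y_{1,0})(Ω₁) = (-0.450660, -0.000000) ; Y_{1,0}(Ω₂) = (0.461570, 0.000000) ; Δ = (-0.208011, -0.000000)
  [+1]  conj(Y_{1,1})(Ω₁) = (0.082287, 0.105110) ; Y_{1,1}(Ω₂) = (-0.041719, -0.105368) ; Δ = (0.007642, -0.013055)
Total Σ_m = (-0.192726, 0.000000). Multiply by 4.188790: (-0.807289, 0.000000). P_1(cos γ) = -0.807289

-0.807289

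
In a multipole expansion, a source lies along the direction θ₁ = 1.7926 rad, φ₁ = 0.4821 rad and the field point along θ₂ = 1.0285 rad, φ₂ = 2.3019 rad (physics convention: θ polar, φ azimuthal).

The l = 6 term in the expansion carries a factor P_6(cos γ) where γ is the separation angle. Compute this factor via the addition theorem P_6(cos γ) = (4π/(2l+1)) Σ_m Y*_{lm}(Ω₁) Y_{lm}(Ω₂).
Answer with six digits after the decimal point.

Addition theorem: P_6(cos γ) = (4π/13) Σ_m Y*_{lm}(Ω₁) Y_{lm}(Ω₂), m = −6…6:
  m=-6: -0.403449+0.102585i × +0.061047-0.180718i = -0.006090+0.079173i  (running Σ = -0.006090+0.079173i)
  m=-5: +0.242097-0.217134i × +0.195733+0.346723i = +0.122672+0.041440i  (running Σ = +0.116581+0.120613i)
  m=-4: +0.052886-0.141532i × -0.361907-0.079858i = -0.030442+0.046998i  (running Σ = +0.086139+0.167611i)
  m=-3: +0.040761+0.325715i × -0.012014+0.008622i = -0.003298-0.003562i  (running Σ = +0.082841+0.164050i)
  m=-2: +0.036428+0.052500i × +0.037632-0.345187i = +0.019493-0.010599i  (running Σ = +0.102334+0.153451i)
  m=-1: -0.283992-0.148608i × +0.078986+0.088065i = -0.009344-0.036748i  (running Σ = +0.092989+0.116703i)
  m=0: -0.040053-0.000000i × +0.316866+0.000000i = -0.012691-0.000000i  (running Σ = +0.080298+0.116703i)
  m=1: +0.283992-0.148608i × -0.078986+0.088065i = -0.009344+0.036748i  (running Σ = +0.070954+0.153451i)
  m=2: +0.036428-0.052500i × +0.037632+0.345187i = +0.019493+0.010599i  (running Σ = +0.090447+0.164050i)
  m=3: -0.040761+0.325715i × +0.012014+0.008622i = -0.003298+0.003562i  (running Σ = +0.087149+0.167611i)
  m=4: +0.052886+0.141532i × -0.361907+0.079858i = -0.030442-0.046998i  (running Σ = +0.056706+0.120613i)
  m=5: -0.242097-0.217134i × -0.195733+0.346723i = +0.122672-0.041440i  (running Σ = +0.179378+0.079173i)
  m=6: -0.403449-0.102585i × +0.061047+0.180718i = -0.006090-0.079173i  (running Σ = +0.173287-0.000000i)
Σ over m = +0.173287-0.000000i; ×(4π/13) → +0.167507-0.000000i. Real part: 0.167507

0.167507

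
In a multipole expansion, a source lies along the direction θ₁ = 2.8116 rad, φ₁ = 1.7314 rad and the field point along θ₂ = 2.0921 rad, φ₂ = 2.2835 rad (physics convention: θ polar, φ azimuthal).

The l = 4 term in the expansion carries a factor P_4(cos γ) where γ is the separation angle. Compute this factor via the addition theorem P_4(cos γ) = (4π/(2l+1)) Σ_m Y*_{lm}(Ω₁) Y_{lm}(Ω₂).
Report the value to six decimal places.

Term-by-term m-sum for l=4 (normalisation 4π/9 = 1.396263):
  term(m=-4) = (-0.000727, -0.000981)   from Y*(Ω₁)=(0.003906, 0.002923), Y(Ω₂)=(-0.239739, -0.071744)
  term(m=-3) = (-0.001399, -0.016317)   from Y*(Ω₁)=(-0.018669, 0.035702), Y(Ω₂)=(-0.342807, 0.218432)
  term(m=-2) = (0.015405, -0.030584)   from Y*(Ω₁)=(-0.175474, -0.058385), Y(Ω₂)=(-0.026827, 0.183218)
  term(m=-1) = (-0.104105, 0.064129)   from Y*(Ω₁)=(0.075721, -0.467417), Y(Ω₂)=(-0.168848, -0.195371)
  term(m=+0) = (-0.107155, 0.000000)   from Y*(Ω₁)=(0.442807, -0.000000), Y(Ω₂)=(-0.241990, 0.000000)
  term(m=+1) = (-0.104105, -0.064129)   from Y*(Ω₁)=(-0.075721, -0.467417), Y(Ω₂)=(0.168848, -0.195371)
  term(m=+2) = (0.015405, 0.030584)   from Y*(Ω₁)=(-0.175474, 0.058385), Y(Ω₂)=(-0.026827, -0.183218)
  term(m=+3) = (-0.001399, 0.016317)   from Y*(Ω₁)=(0.018669, 0.035702), Y(Ω₂)=(0.342807, 0.218432)
  term(m=+4) = (-0.000727, 0.000981)   from Y*(Ω₁)=(0.003906, -0.002923), Y(Ω₂)=(-0.239739, 0.071744)
Σ over m = (-0.288806, -0.000000); ×(4π/9) → (-0.403250, -0.000000). Real part: -0.403250

-0.403250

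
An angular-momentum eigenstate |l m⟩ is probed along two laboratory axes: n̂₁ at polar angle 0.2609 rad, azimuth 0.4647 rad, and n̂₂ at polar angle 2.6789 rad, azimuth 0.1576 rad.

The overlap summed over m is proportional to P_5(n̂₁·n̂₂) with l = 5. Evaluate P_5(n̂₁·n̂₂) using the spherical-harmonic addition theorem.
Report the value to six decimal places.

Term-by-term m-sum for l=5 (normalisation 4π/11 = 1.142397):
  [-5]  conj(Y_{5,-5})(Ω₁) = -0.00036 + 0.00039j ; Y_{5,-5}(Ω₂) = 0.00580 - 0.00583j ; Δ = 0.00000 + 0.00000j
  [-4]  conj(Y_{5,-4})(Ω₁) = -0.00178 + 0.00602j ; Y_{5,-4}(Ω₂) = -0.04211 + 0.03073j ; Δ = -0.00011 - 0.00031j
  [-3]  conj(Y_{5,-3})(Ω₁) = 0.00772 + 0.04326j ; Y_{5,-3}(Ω₂) = 0.17001 - 0.08696j ; Δ = 0.00508 + 0.00668j
  [-2]  conj(Y_{5,-2})(Ω₁) = 0.11736 + 0.15717j ; Y_{5,-2}(Ω₂) = -0.40284 + 0.13135j ; Δ = -0.06792 - 0.04790j
  [-1]  conj(Y_{5,-1})(Ω₁) = 0.46011 + 0.23066j ; Y_{5,-1}(Ω₂) = 0.45957 - 0.07303j ; Δ = 0.22830 + 0.07240j
  [+0]  conj(Y_{5,0})(Ω₁) = 0.51443 + 0.00000j ; Y_{5,0}(Ω₂) = 0.06870 + 0.00000j ; Δ = 0.03534 + 0.00000j
  [+1]  conj(Y_{5,1})(Ω₁) = -0.46011 + 0.23066j ; Y_{5,1}(Ω₂) = -0.45957 - 0.07303j ; Δ = 0.22830 - 0.07240j
  [+2]  conj(Y_{5,2})(Ω₁) = 0.11736 - 0.15717j ; Y_{5,2}(Ω₂) = -0.40284 - 0.13135j ; Δ = -0.06792 + 0.04790j
  [+3]  conj(Y_{5,3})(Ω₁) = -0.00772 + 0.04326j ; Y_{5,3}(Ω₂) = -0.17001 - 0.08696j ; Δ = 0.00508 - 0.00668j
  [+4]  conj(Y_{5,4})(Ω₁) = -0.00178 - 0.00602j ; Y_{5,4}(Ω₂) = -0.04211 - 0.03073j ; Δ = -0.00011 + 0.00031j
  [+5]  conj(Y_{5,5})(Ω₁) = 0.00036 + 0.00039j ; Y_{5,5}(Ω₂) = -0.00580 - 0.00583j ; Δ = 0.00000 - 0.00000j
Σ over m = 0.36602 - 0.00000j; ×(4π/11) → 0.41815 - 0.00000j. Real part: 0.418146

0.418146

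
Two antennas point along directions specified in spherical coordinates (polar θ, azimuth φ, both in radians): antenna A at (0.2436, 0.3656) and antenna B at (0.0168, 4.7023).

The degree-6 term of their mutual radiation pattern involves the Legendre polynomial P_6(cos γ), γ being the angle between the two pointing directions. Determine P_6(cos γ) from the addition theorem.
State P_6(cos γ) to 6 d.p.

0.441604

Term-by-term m-sum for l=6 (normalisation 4π/13 = 0.966644):
  [-6]  conj(Y_{6,-6})(Ω₁) = -0.000055+0.000077i ; Y_{6,-6}(Ω₂) = -0.000000-0.000000i ; Δ = +0.000000-0.000000i
  [-5]  conj(Y_{6,-5})(Ω₁) = -0.000337+0.001282i ; Y_{6,-5}(Ω₂) = -0.000000+0.000000i ; Δ = -0.000000-0.000000i
  [-4]  conj(Y_{6,-4})(Ω₁) = +0.001223+0.011236i ; Y_{6,-4}(Ω₂) = +0.000000+0.000000i ; Δ = +0.000000+0.000000i
  [-3]  conj(Y_{6,-3})(Ω₁) = +0.029800+0.058089i ; Y_{6,-3}(Ω₂) = +0.000001-0.000025i ; Δ = +0.000001-0.000001i
  [-2]  conj(Y_{6,-2})(Ω₁) = +0.187857+0.168523i ; Y_{6,-2}(Ω₂) = -0.001469-0.000030i ; Δ = -0.000271-0.000253i
  [-1]  conj(Y_{6,-1})(Ω₁) = +0.541925+0.207454i ; Y_{6,-1}(Ω₂) = -0.000558+0.055286i ; Δ = -0.011772+0.029845i
  [+0]  conj(Y_{6,0})(Ω₁) = +0.474240-0.000000i ; Y_{6,0}(Ω₂) = +1.014095+0.000000i ; Δ = +0.480925+0.000000i
  [+1]  conj(Y_{6,1})(Ω₁) = -0.541925+0.207454i ; Y_{6,1}(Ω₂) = +0.000558+0.055286i ; Δ = -0.011772-0.029845i
  [+2]  conj(Y_{6,2})(Ω₁) = +0.187857-0.168523i ; Y_{6,2}(Ω₂) = -0.001469+0.000030i ; Δ = -0.000271+0.000253i
  [+3]  conj(Y_{6,3})(Ω₁) = -0.029800+0.058089i ; Y_{6,3}(Ω₂) = -0.000001-0.000025i ; Δ = +0.000001+0.000001i
  [+4]  conj(Y_{6,4})(Ω₁) = +0.001223-0.011236i ; Y_{6,4}(Ω₂) = +0.000000-0.000000i ; Δ = +0.000000-0.000000i
  [+5]  conj(Y_{6,5})(Ω₁) = +0.000337+0.001282i ; Y_{6,5}(Ω₂) = +0.000000+0.000000i ; Δ = -0.000000+0.000000i
  [+6]  conj(Y_{6,6})(Ω₁) = -0.000055-0.000077i ; Y_{6,6}(Ω₂) = -0.000000+0.000000i ; Δ = +0.000000+0.000000i
Accumulated sum +0.456842-0.000000i; after 4π/(2l+1) scaling, +0.441604-0.000000i ⇒ P_6 = 0.441604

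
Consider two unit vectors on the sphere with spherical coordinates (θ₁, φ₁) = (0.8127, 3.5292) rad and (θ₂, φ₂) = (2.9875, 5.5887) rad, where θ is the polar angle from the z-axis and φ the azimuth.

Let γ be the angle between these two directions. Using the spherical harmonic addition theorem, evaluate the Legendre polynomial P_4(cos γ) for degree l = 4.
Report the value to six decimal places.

-0.378632

Addition theorem: P_4(cos γ) = (4π/9) Σ_m Y*_{lm}(Ω₁) Y_{lm}(Ω₂), m = −4…4:
  m=-4: (0.002506, 0.123013) × (-0.000230, 0.000087) = (-0.000011, -0.000028)  (running Σ = (-0.000011, -0.000028))
  m=-3: (-0.130731, -0.302460) × (0.002193, -0.003897) = (-0.001465, -0.000154)  (running Σ = (-0.001477, -0.000182))
  m=-2: (0.290910, 0.285044) × (0.008315, 0.045225) = (-0.010472, 0.015527)  (running Σ = (-0.011949, 0.015345))
  m=-1: (-0.067565, -0.027584) × (-0.211437, -0.176107) = (0.009428, 0.017731)  (running Σ = (-0.002521, 0.033076))
  m=0: (-0.355479, -0.000000) × (0.748659, 0.000000) = (-0.266133, -0.000000)  (running Σ = (-0.268654, 0.033076))
  m=1: (0.067565, -0.027584) × (0.211437, -0.176107) = (0.009428, -0.017731)  (running Σ = (-0.259226, 0.015345))
  m=2: (0.290910, -0.285044) × (0.008315, -0.045225) = (-0.010472, -0.015527)  (running Σ = (-0.269698, -0.000182))
  m=3: (0.130731, -0.302460) × (-0.002193, -0.003897) = (-0.001465, 0.000154)  (running Σ = (-0.271164, -0.000028))
  m=4: (0.002506, -0.123013) × (-0.000230, -0.000087) = (-0.000011, 0.000028)  (running Σ = (-0.271175, -0.000000))
Accumulated sum (-0.271175, -0.000000); after 4π/(2l+1) scaling, (-0.378632, -0.000000) ⇒ P_4 = -0.378632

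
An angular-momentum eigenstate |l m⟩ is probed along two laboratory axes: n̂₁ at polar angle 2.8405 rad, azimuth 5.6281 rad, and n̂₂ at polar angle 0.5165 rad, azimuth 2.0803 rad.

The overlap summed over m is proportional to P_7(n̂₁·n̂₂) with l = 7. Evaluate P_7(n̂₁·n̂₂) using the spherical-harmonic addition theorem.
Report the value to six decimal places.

Addition theorem: P_7(cos γ) = (4π/15) Σ_m Y*_{lm}(Ω₁) Y_{lm}(Ω₂), m = −7…7:
  [-7]  conj(Y_{7,-7})(Ω₁) = -0.00001 + 0.00010j ; Y_{7,-7}(Ω₂) = -0.00148 - 0.00326j ; Δ = 0.00000 - 0.00000j
  [-6]  conj(Y_{7,-6})(Ω₁) = 0.00086 - 0.00086j ; Y_{7,-6}(Ω₂) = 0.02351 + 0.00199j ; Δ = 0.00002 - 0.00002j
  [-5]  conj(Y_{7,-5})(Ω₁) = -0.00906 + 0.00122j ; Y_{7,-5}(Ω₂) = -0.05326 + 0.07886j ; Δ = 0.00039 - 0.00078j
  [-4]  conj(Y_{7,-4})(Ω₁) = 0.04164 + 0.02391j ; Y_{7,-4}(Ω₂) = -0.11675 - 0.23143j ; Δ = 0.00067 - 0.01243j
  [-3]  conj(Y_{7,-3})(Ω₁) = -0.06849 - 0.16452j ; Y_{7,-3}(Ω₂) = 0.46396 + 0.01963j ; Δ = -0.02855 - 0.07768j
  [-2]  conj(Y_{7,-2})(Ω₁) = -0.11387 + 0.42699j ; Y_{7,-2}(Ω₂) = -0.23624 + 0.38378j ; Δ = -0.13697 - 0.14457j
  [-1]  conj(Y_{7,-1})(Ω₁) = 0.47829 - 0.36745j ; Y_{7,-1}(Ω₂) = 0.00727 + 0.01301j ; Δ = 0.00826 + 0.00355j
  [+0]  conj(Y_{7,0})(Ω₁) = -0.08514 + 0.00000j ; Y_{7,0}(Ω₂) = -0.44956 + 0.00000j ; Δ = 0.03828 + 0.00000j
  [+1]  conj(Y_{7,1})(Ω₁) = -0.47829 - 0.36745j ; Y_{7,1}(Ω₂) = -0.00727 + 0.01301j ; Δ = 0.00826 - 0.00355j
  [+2]  conj(Y_{7,2})(Ω₁) = -0.11387 - 0.42699j ; Y_{7,2}(Ω₂) = -0.23624 - 0.38378j ; Δ = -0.13697 + 0.14457j
  [+3]  conj(Y_{7,3})(Ω₁) = 0.06849 - 0.16452j ; Y_{7,3}(Ω₂) = -0.46396 + 0.01963j ; Δ = -0.02855 + 0.07768j
  [+4]  conj(Y_{7,4})(Ω₁) = 0.04164 - 0.02391j ; Y_{7,4}(Ω₂) = -0.11675 + 0.23143j ; Δ = 0.00067 + 0.01243j
  [+5]  conj(Y_{7,5})(Ω₁) = 0.00906 + 0.00122j ; Y_{7,5}(Ω₂) = 0.05326 + 0.07886j ; Δ = 0.00039 + 0.00078j
  [+6]  conj(Y_{7,6})(Ω₁) = 0.00086 + 0.00086j ; Y_{7,6}(Ω₂) = 0.02351 - 0.00199j ; Δ = 0.00002 + 0.00002j
  [+7]  conj(Y_{7,7})(Ω₁) = 0.00001 + 0.00010j ; Y_{7,7}(Ω₂) = 0.00148 - 0.00326j ; Δ = 0.00000 + 0.00000j
Accumulated sum -0.27407 - 0.00000j; after 4π/(2l+1) scaling, -0.22960 - 0.00000j ⇒ P_7 = -0.229604

-0.229604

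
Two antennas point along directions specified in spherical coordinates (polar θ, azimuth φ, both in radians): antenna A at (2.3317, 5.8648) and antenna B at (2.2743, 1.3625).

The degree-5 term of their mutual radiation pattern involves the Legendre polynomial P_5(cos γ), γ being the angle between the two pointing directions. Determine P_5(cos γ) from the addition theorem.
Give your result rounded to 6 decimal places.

Addition theorem: P_5(cos γ) = (4π/11) Σ_m Y*_{lm}(Ω₁) Y_{lm}(Ω₂), m = −5…5:
  m=-5: (-0.046034, -0.080190) × (0.103314, -0.060438) = (-0.009603, -0.005503)  (running Σ = (-0.009603, -0.005503))
  m=-4: (0.028555, 0.276945) × (-0.215935, -0.237626) = (0.059643, -0.066588)  (running Σ = (0.050041, -0.072090))
  m=-3: (0.133779, -0.409664) × (-0.248264, 0.344182) = (0.107786, 0.147749)  (running Σ = (0.157827, 0.075659))
  m=-2: (-0.175137, 0.194124) × (0.148912, 0.065892) = (-0.038871, 0.017367)  (running Σ = (0.118956, 0.093026))
  m=-1: (-0.192617, 0.085645) × (-0.059655, 0.282241) = (-0.012682, -0.059473)  (running Σ = (0.106274, 0.033553))
  m=0: (0.325878, -0.000000) × (0.246674, 0.000000) = (0.080386, 0.000000)  (running Σ = (0.186660, 0.033553))
  m=1: (0.192617, 0.085645) × (0.059655, 0.282241) = (-0.012682, 0.059473)  (running Σ = (0.173978, 0.093026))
  m=2: (-0.175137, -0.194124) × (0.148912, -0.065892) = (-0.038871, -0.017367)  (running Σ = (0.135106, 0.075659))
  m=3: (-0.133779, -0.409664) × (0.248264, 0.344182) = (0.107786, -0.147749)  (running Σ = (0.242893, -0.072090))
  m=4: (0.028555, -0.276945) × (-0.215935, 0.237626) = (0.059643, 0.066588)  (running Σ = (0.302536, -0.005503))
  m=5: (0.046034, -0.080190) × (-0.103314, -0.060438) = (-0.009603, 0.005503)  (running Σ = (0.292933, -0.000000))
Total Σ_m = (0.292933, -0.000000). Multiply by 1.142397: (0.334646, -0.000000). P_5(cos γ) = 0.334646

0.334646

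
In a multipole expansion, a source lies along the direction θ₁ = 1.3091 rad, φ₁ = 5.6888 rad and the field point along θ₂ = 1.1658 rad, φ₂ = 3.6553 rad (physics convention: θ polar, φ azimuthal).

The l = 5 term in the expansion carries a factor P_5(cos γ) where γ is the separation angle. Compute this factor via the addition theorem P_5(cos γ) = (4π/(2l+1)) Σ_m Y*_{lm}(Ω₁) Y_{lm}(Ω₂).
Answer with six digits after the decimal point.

Summing Y*_{l m}(θ₁,φ₁)·Y_{l m}(θ₂,φ₂) over m ∈ [−5, 5]; prefactor 4π/(2·5+1) = 1.142397:
  m=-5: Y*=-0.38472 - 0.06591j  Y=0.25578 + 0.16505j  product -0.08753 - 0.08036j
  m=-4: Y*=-0.23870 - 0.22872j  Y=-0.19204 - 0.36527j  product -0.03771 + 0.13112j
  m=-3: Y*=0.02613 + 0.12118j  Y=-0.00317 + 0.10665j  product -0.01301 + 0.00240j
  m=-2: Y*=-0.12189 + 0.30340j  Y=-0.15582 + 0.25796j  product -0.05927 - 0.07872j
  m=-1: Y*=0.04024 - 0.02720j  Y=0.17109 - 0.09653j  product 0.00426 - 0.00854j
  m=+0: Y*=0.32063 + 0.00000j  Y=0.26040 + 0.00000j  product 0.08349 + 0.00000j
  m=+1: Y*=-0.04024 - 0.02720j  Y=-0.17109 - 0.09653j  product 0.00426 + 0.00854j
  m=+2: Y*=-0.12189 - 0.30340j  Y=-0.15582 - 0.25796j  product -0.05927 + 0.07872j
  m=+3: Y*=-0.02613 + 0.12118j  Y=0.00317 + 0.10665j  product -0.01301 - 0.00240j
  m=+4: Y*=-0.23870 + 0.22872j  Y=-0.19204 + 0.36527j  product -0.03771 - 0.13112j
  m=+5: Y*=0.38472 - 0.06591j  Y=-0.25578 + 0.16505j  product -0.08753 + 0.08036j
Σ over m = -0.30301 + 0.00000j; ×(4π/11) → -0.34616 + 0.00000j. Real part: -0.346155

-0.346155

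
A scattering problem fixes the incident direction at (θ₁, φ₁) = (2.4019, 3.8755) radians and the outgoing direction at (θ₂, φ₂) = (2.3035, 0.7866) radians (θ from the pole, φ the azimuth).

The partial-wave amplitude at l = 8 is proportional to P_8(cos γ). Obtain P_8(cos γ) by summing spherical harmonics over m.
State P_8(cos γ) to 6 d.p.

Expand P_8 via completeness: Σ_{m} conj(Y_{8,m}) at Ω₁ times Y_{8,m} at Ω₂ —
  m=-8: Y*=+0.020129-0.008795i  Y=+0.048060-0.000462i  product +0.000963-0.000432i
  m=-7: Y*=+0.039699-0.087725i  Y=-0.123343-0.121285i  product -0.015536+0.006005i
  m=-6: Y*=-0.077129-0.241659i  Y=+0.002616+0.362742i  product +0.087458-0.028610i
  m=-5: Y*=-0.374347-0.218304i  Y=+0.322031-0.325925i  product -0.191702+0.051708i
  m=-4: Y*=-0.421478+0.088058i  Y=-0.245704+0.001181i  product +0.103455-0.022134i
  m=-3: Y*=-0.049492+0.067748i  Y=-0.140658-0.139647i  product +0.016422-0.002618i
  m=-2: Y*=-0.035223-0.340820i  Y=+0.000880+0.365989i  product +0.124706-0.013191i
  m=-1: Y*=-0.193796-0.174800i  Y=-0.024731+0.024790i  product +0.009126-0.000481i
  m=+0: Y*=+0.270432-0.000000i  Y=+0.368298+0.000000i  product +0.099600+0.000000i
  m=+1: Y*=+0.193796-0.174800i  Y=+0.024731+0.024790i  product +0.009126+0.000481i
  m=+2: Y*=-0.035223+0.340820i  Y=+0.000880-0.365989i  product +0.124706+0.013191i
  m=+3: Y*=+0.049492+0.067748i  Y=+0.140658-0.139647i  product +0.016422+0.002618i
  m=+4: Y*=-0.421478-0.088058i  Y=-0.245704-0.001181i  product +0.103455+0.022134i
  m=+5: Y*=+0.374347-0.218304i  Y=-0.322031-0.325925i  product -0.191702-0.051708i
  m=+6: Y*=-0.077129+0.241659i  Y=+0.002616-0.362742i  product +0.087458+0.028610i
  m=+7: Y*=-0.039699-0.087725i  Y=+0.123343-0.121285i  product -0.015536-0.006005i
  m=+8: Y*=+0.020129+0.008795i  Y=+0.048060+0.000462i  product +0.000963+0.000432i
Total Σ_m = +0.369384-0.000000i. Multiply by 0.739198: +0.273048-0.000000i. P_8(cos γ) = 0.273048

0.273048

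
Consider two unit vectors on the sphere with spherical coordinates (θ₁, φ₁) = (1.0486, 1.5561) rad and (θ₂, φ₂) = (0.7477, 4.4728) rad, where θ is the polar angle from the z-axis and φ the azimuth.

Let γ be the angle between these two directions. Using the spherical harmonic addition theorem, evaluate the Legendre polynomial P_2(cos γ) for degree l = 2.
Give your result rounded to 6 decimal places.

-0.434631

Expand P_2 via completeness: Σ_{m} conj(Y_{2,m}) at Ω₁ times Y_{2,m} at Ω₂ —
  term(m=-2) = (0.046668, 0.022531)   from Y*(Ω₁)=(-0.290049, 0.008528), Y(Ω₂)=(-0.158475, -0.082338)
  term(m=-1) = (-0.125402, -0.028687)   from Y*(Ω₁)=(0.004908, 0.333944), Y(Ω₂)=(-0.091404, 0.374174)
  term(m=+0) = (-0.015466, -0.000000)   from Y*(Ω₁)=(-0.079996, -0.000000), Y(Ω₂)=(0.193331, 0.000000)
  term(m=+1) = (-0.125402, 0.028687)   from Y*(Ω₁)=(-0.004908, 0.333944), Y(Ω₂)=(0.091404, 0.374174)
  term(m=+2) = (0.046668, -0.022531)   from Y*(Ω₁)=(-0.290049, -0.008528), Y(Ω₂)=(-0.158475, 0.082338)
Total Σ_m = (-0.172934, 0.000000). Multiply by 2.513274: (-0.434631, 0.000000). P_2(cos γ) = -0.434631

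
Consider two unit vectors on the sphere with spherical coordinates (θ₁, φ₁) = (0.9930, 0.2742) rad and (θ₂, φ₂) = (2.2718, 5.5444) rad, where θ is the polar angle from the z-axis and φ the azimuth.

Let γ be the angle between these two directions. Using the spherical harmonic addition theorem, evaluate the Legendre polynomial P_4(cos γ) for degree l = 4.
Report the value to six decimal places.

0.374324

Term-by-term m-sum for l=4 (normalisation 4π/9 = 1.396263):
  term(m=-4) = (-0.020174, -0.025970)   from Y*(Ω₁)=(0.099454, 0.193866), Y(Ω₂)=(-0.148310, 0.027978)
  term(m=-3) = (0.144014, -0.014833)   from Y*(Ω₁)=(0.273372, 0.294508), Y(Ω₂)=(0.216767, -0.287787)
  term(m=-2) = (-0.041945, 0.085698)   from Y*(Ω₁)=(0.217974, 0.133162), Y(Ω₂)=(0.034773, 0.371913)
  term(m=-1) = (-0.002143, -0.003434)   from Y*(Ω₁)=(-0.189986, -0.053440), Y(Ω₂)=(0.015163, 0.013812)
  term(m=+0) = (0.108586, 0.000000)   from Y*(Ω₁)=(-0.299871, -0.000000), Y(Ω₂)=(-0.362109, 0.000000)
  term(m=+1) = (-0.002143, 0.003434)   from Y*(Ω₁)=(0.189986, -0.053440), Y(Ω₂)=(-0.015163, 0.013812)
  term(m=+2) = (-0.041945, -0.085698)   from Y*(Ω₁)=(0.217974, -0.133162), Y(Ω₂)=(0.034773, -0.371913)
  term(m=+3) = (0.144014, 0.014833)   from Y*(Ω₁)=(-0.273372, 0.294508), Y(Ω₂)=(-0.216767, -0.287787)
  term(m=+4) = (-0.020174, 0.025970)   from Y*(Ω₁)=(0.099454, -0.193866), Y(Ω₂)=(-0.148310, -0.027978)
Total Σ_m = (0.268090, -0.000000). Multiply by 1.396263: (0.374324, -0.000000). P_4(cos γ) = 0.374324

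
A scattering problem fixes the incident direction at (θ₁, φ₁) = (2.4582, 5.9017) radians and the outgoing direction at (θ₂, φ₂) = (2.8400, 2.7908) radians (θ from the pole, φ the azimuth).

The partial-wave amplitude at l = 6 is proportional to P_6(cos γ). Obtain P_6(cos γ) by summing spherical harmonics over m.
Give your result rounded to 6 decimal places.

0.266169

Term-by-term m-sum for l=6 (normalisation 4π/13 = 0.966644):
  term(m=-6) = 0.00001 - 0.00000j   from Y*(Ω₁)=-0.02015 - 0.02306j, Y(Ω₂)=-0.00017 + 0.00029j
  term(m=-5) = -0.00048 + 0.00007j   from Y*(Ω₁)=0.04302 + 0.12294j, Y(Ω₂)=-0.00067 + 0.00363j
  term(m=-4) = 0.00793 - 0.00098j   from Y*(Ω₁)=0.01428 - 0.31809j, Y(Ω₂)=0.00418 + 0.02473j
  term(m=-3) = -0.05244 + 0.00484j   from Y*(Ω₁)=-0.19006 + 0.41846j, Y(Ω₂)=0.05678 + 0.09954j
  term(m=-2) = 0.09439 - 0.00580j   from Y*(Ω₁)=0.19786 - 0.18918j, Y(Ω₂)=0.26388 + 0.22298j
  term(m=-1) = 0.13256 - 0.00407j   from Y*(Ω₁)=0.20734 - 0.08317j, Y(Ω₂)=0.55751 + 0.20401j
  term(m=+0) = -0.08858 + 0.00000j   from Y*(Ω₁)=-0.35182 + 0.00000j, Y(Ω₂)=0.25179 + 0.00000j
  term(m=+1) = 0.13256 + 0.00407j   from Y*(Ω₁)=-0.20734 - 0.08317j, Y(Ω₂)=-0.55751 + 0.20401j
  term(m=+2) = 0.09439 + 0.00580j   from Y*(Ω₁)=0.19786 + 0.18918j, Y(Ω₂)=0.26388 - 0.22298j
  term(m=+3) = -0.05244 - 0.00484j   from Y*(Ω₁)=0.19006 + 0.41846j, Y(Ω₂)=-0.05678 + 0.09954j
  term(m=+4) = 0.00793 + 0.00098j   from Y*(Ω₁)=0.01428 + 0.31809j, Y(Ω₂)=0.00418 - 0.02473j
  term(m=+5) = -0.00048 - 0.00007j   from Y*(Ω₁)=-0.04302 + 0.12294j, Y(Ω₂)=0.00067 + 0.00363j
  term(m=+6) = 0.00001 + 0.00000j   from Y*(Ω₁)=-0.02015 + 0.02306j, Y(Ω₂)=-0.00017 - 0.00029j
Total Σ_m = 0.27535 + 0.00000j. Multiply by 0.966644: 0.26617 + 0.00000j. P_6(cos γ) = 0.266169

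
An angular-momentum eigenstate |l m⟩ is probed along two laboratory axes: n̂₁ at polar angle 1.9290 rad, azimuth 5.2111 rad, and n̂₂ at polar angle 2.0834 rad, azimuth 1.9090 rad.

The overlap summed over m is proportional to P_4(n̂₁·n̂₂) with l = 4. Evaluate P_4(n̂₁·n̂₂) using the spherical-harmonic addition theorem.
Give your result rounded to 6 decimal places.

-0.425389

Term-by-term m-sum for l=4 (normalisation 4π/9 = 1.396263):
  m=-4: -0.14007 + 0.31028j × 0.05520 - 0.24920j = 0.06959 + 0.05203j  (running Σ = 0.06959 + 0.05203j)
  m=-3: 0.35945 - 0.02689j × -0.34506 - 0.21450j = -0.12980 - 0.06783j  (running Σ = -0.06021 - 0.01579j)
  m=-2: 0.02222 + 0.03441j × -0.13547 + 0.10875j = -0.00675 - 0.00225j  (running Σ = -0.06696 - 0.01804j)
  m=-1: 0.15896 - 0.29187j × -0.08830 - 0.25107j = -0.08732 - 0.01414j  (running Σ = -0.15428 - 0.03217j)
  m=0: -0.01678 + 0.00000j × -0.23179 + 0.00000j = 0.00389 + 0.00000j  (running Σ = -0.15039 - 0.03217j)
  m=1: -0.15896 - 0.29187j × 0.08830 - 0.25107j = -0.08732 + 0.01414j  (running Σ = -0.23770 - 0.01804j)
  m=2: 0.02222 - 0.03441j × -0.13547 - 0.10875j = -0.00675 + 0.00225j  (running Σ = -0.24445 - 0.01579j)
  m=3: -0.35945 - 0.02689j × 0.34506 - 0.21450j = -0.12980 + 0.06783j  (running Σ = -0.37425 + 0.05203j)
  m=4: -0.14007 - 0.31028j × 0.05520 + 0.24920j = 0.06959 - 0.05203j  (running Σ = -0.30466 + 0.00000j)
Total Σ_m = -0.30466 + 0.00000j. Multiply by 1.396263: -0.42539 + 0.00000j. P_4(cos γ) = -0.425389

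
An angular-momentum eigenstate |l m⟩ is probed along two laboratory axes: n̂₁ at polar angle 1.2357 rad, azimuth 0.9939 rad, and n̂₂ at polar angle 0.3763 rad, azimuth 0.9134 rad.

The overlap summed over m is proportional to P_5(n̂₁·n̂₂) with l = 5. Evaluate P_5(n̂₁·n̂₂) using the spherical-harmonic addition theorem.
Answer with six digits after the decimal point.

Term-by-term m-sum for l=5 (normalisation 4π/11 = 1.142397):
  term(m=-5) = (0.000998, 0.000425)   from Y*(Ω₁)=(0.088654, -0.337176), Y(Ω₂)=(-0.000451, 0.003078)
  term(m=-4) = (0.009066, 0.003024)   from Y*(Ω₁)=(-0.257959, -0.284341), Y(Ω₂)=(-0.021701, 0.012196)
  term(m=-3) = (-0.000878, -0.000216)   from Y*(Ω₁)=(0.007669, -0.001237), Y(Ω₂)=(-0.107219, -0.045507)
  term(m=-2) = (-0.112519, -0.018274)   from Y*(Ω₁)=(0.136005, -0.307019), Y(Ω₂)=(-0.085960, -0.328410)
  term(m=-1) = (-0.043838, -0.003537)   from Y*(Ω₁)=(-0.044290, -0.068060), Y(Ω₂)=(0.330960, -0.428737)
  term(m=+0) = (0.054198, 0.000000)   from Y*(Ω₁)=(0.314083, -0.000000), Y(Ω₂)=(0.172560, 0.000000)
  term(m=+1) = (-0.043838, 0.003537)   from Y*(Ω₁)=(0.044290, -0.068060), Y(Ω₂)=(-0.330960, -0.428737)
  term(m=+2) = (-0.112519, 0.018274)   from Y*(Ω₁)=(0.136005, 0.307019), Y(Ω₂)=(-0.085960, 0.328410)
  term(m=+3) = (-0.000878, 0.000216)   from Y*(Ω₁)=(-0.007669, -0.001237), Y(Ω₂)=(0.107219, -0.045507)
  term(m=+4) = (0.009066, -0.003024)   from Y*(Ω₁)=(-0.257959, 0.284341), Y(Ω₂)=(-0.021701, -0.012196)
  term(m=+5) = (0.000998, -0.000425)   from Y*(Ω₁)=(-0.088654, -0.337176), Y(Ω₂)=(0.000451, 0.003078)
Total Σ_m = (-0.240146, 0.000000). Multiply by 1.142397: (-0.274342, 0.000000). P_5(cos γ) = -0.274342

-0.274342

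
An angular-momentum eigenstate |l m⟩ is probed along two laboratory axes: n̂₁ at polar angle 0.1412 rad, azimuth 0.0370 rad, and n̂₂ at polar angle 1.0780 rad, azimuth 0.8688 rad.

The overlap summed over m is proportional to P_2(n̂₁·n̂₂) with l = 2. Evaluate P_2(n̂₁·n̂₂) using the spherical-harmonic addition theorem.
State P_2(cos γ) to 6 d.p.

-0.043120

Addition theorem: P_2(cos γ) = (4π/5) Σ_m Y*_{lm}(Ω₁) Y_{lm}(Ω₂), m = −2…2:
  [-2]  conj(Y_{2,-2})(Ω₁) = 0.00763 + 0.00057j ; Y_{2,-2}(Ω₂) = -0.04978 - 0.29566j ; Δ = -0.00021 - 0.00228j
  [-1]  conj(Y_{2,-1})(Ω₁) = 0.10757 + 0.00398j ; Y_{2,-1}(Ω₂) = 0.20793 - 0.24586j ; Δ = 0.02334 - 0.02562j
  [+0]  conj(Y_{2,0})(Ω₁) = 0.61204 + 0.00000j ; Y_{2,0}(Ω₂) = -0.10362 + 0.00000j ; Δ = -0.06342 + 0.00000j
  [+1]  conj(Y_{2,1})(Ω₁) = -0.10757 + 0.00398j ; Y_{2,1}(Ω₂) = -0.20793 - 0.24586j ; Δ = 0.02334 + 0.02562j
  [+2]  conj(Y_{2,2})(Ω₁) = 0.00763 - 0.00057j ; Y_{2,2}(Ω₂) = -0.04978 + 0.29566j ; Δ = -0.00021 + 0.00228j
Accumulated sum -0.01716 + 0.00000j; after 4π/(2l+1) scaling, -0.04312 + 0.00000j ⇒ P_2 = -0.043120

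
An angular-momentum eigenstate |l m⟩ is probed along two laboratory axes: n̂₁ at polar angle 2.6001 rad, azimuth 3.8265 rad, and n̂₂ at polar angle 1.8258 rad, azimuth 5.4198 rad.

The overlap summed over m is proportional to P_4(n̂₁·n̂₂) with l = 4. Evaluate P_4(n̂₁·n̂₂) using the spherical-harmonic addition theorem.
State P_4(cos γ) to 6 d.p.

Term-by-term m-sum for l=4 (normalisation 4π/9 = 1.396263):
  [-4]  conj(Y_{4,-4})(Ω₁) = -0.02874 + 0.01222j ; Y_{4,-4}(Ω₂) = -0.36928 - 0.11909j ; Δ = 0.01207 - 0.00109j
  [-3]  conj(Y_{4,-3})(Ω₁) = -0.06833 + 0.13000j ; Y_{4,-3}(Ω₂) = 0.24368 - 0.14988j ; Δ = 0.00283 + 0.04192j
  [-2]  conj(Y_{4,-2})(Ω₁) = 0.07345 + 0.36054j ; Y_{4,-2}(Ω₂) = 0.02699 - 0.17161j ; Δ = 0.06386 - 0.00288j
  [-1]  conj(Y_{4,-1})(Ω₁) = 0.34638 + 0.28293j ; Y_{4,-1}(Ω₂) = 0.19171 + 0.22421j ; Δ = 0.00297 + 0.13190j
  [+0]  conj(Y_{4,0})(Ω₁) = -0.01652 + 0.00000j ; Y_{4,0}(Ω₂) = 0.13041 + 0.00000j ; Δ = -0.00215 + 0.00000j
  [+1]  conj(Y_{4,1})(Ω₁) = -0.34638 + 0.28293j ; Y_{4,1}(Ω₂) = -0.19171 + 0.22421j ; Δ = 0.00297 - 0.13190j
  [+2]  conj(Y_{4,2})(Ω₁) = 0.07345 - 0.36054j ; Y_{4,2}(Ω₂) = 0.02699 + 0.17161j ; Δ = 0.06386 + 0.00288j
  [+3]  conj(Y_{4,3})(Ω₁) = 0.06833 + 0.13000j ; Y_{4,3}(Ω₂) = -0.24368 - 0.14988j ; Δ = 0.00283 - 0.04192j
  [+4]  conj(Y_{4,4})(Ω₁) = -0.02874 - 0.01222j ; Y_{4,4}(Ω₂) = -0.36928 + 0.11909j ; Δ = 0.01207 + 0.00109j
Σ over m = 0.16130 + 0.00000j; ×(4π/9) → 0.22522 + 0.00000j. Real part: 0.225217

0.225217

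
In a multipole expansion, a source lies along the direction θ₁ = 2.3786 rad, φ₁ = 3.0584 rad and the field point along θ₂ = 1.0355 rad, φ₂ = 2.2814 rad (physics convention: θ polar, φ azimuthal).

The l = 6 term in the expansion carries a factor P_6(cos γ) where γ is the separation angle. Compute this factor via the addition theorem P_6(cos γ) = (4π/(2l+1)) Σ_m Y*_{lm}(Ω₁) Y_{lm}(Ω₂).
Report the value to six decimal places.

Summing Y*_{l m}(θ₁,φ₁)·Y_{l m}(θ₂,φ₂) over m ∈ [−6, 6]; prefactor 4π/(2·6+1) = 0.966644:
  m=-6: Y*=0.04621 - 0.02519j  Y=0.08486 - 0.17623j  product -0.00052 - 0.01028j
  m=-5: Y*=0.17441 - 0.07704j  Y=0.16070 + 0.36831j  product 0.05640 + 0.05186j
  m=-4: Y*=0.36508 - 0.12618j  Y=-0.34747 - 0.10717j  product -0.14038 + 0.00472j
  m=-3: Y*=0.41355 - 0.10541j  Y=-0.02467 + 0.01550j  product -0.00857 + 0.00901j
  m=-2: Y*=0.09243 - 0.01552j  Y=0.05205 - 0.34532j  product -0.00055 - 0.03273j
  m=-1: Y*=-0.34170 + 0.02849j  Y=0.06741 + 0.07833j  product -0.02527 - 0.02484j
  m=+0: Y*=-0.20213 + 0.00000j  Y=0.32189 + 0.00000j  product -0.06507 + 0.00000j
  m=+1: Y*=0.34170 + 0.02849j  Y=-0.06741 + 0.07833j  product -0.02527 + 0.02484j
  m=+2: Y*=0.09243 + 0.01552j  Y=0.05205 + 0.34532j  product -0.00055 + 0.03273j
  m=+3: Y*=-0.41355 - 0.10541j  Y=0.02467 + 0.01550j  product -0.00857 - 0.00901j
  m=+4: Y*=0.36508 + 0.12618j  Y=-0.34747 + 0.10717j  product -0.14038 - 0.00472j
  m=+5: Y*=-0.17441 - 0.07704j  Y=-0.16070 + 0.36831j  product 0.05640 - 0.05186j
  m=+6: Y*=0.04621 + 0.02519j  Y=0.08486 + 0.17623j  product -0.00052 + 0.01028j
Accumulated sum -0.30282 + 0.00000j; after 4π/(2l+1) scaling, -0.29272 + 0.00000j ⇒ P_6 = -0.292723

-0.292723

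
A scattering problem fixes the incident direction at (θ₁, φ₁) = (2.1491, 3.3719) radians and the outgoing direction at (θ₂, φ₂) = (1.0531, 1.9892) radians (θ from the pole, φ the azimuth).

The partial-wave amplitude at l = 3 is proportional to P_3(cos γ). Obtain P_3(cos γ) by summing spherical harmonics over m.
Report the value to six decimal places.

Summing Y*_{l m}(θ₁,φ₁)·Y_{l m}(θ₂,φ₂) over m ∈ [−3, 3]; prefactor 4π/(2·3+1) = 1.795196:
  m=-3: -0.18881 - 0.15612j × 0.26024 + 0.08497j = -0.03587 - 0.05667j  (running Σ = -0.03587 - 0.05667j)
  m=-2: -0.35089 - 0.17412j × -0.25581 + 0.28356j = 0.13913 - 0.05496j  (running Σ = 0.10326 - 0.11163j)
  m=-1: -0.13013 - 0.03051j × -0.02562 - 0.05762j = 0.00158 + 0.00828j  (running Σ = 0.10484 - 0.10335j)
  m=0: 0.30722 + 0.00000j × -0.32789 + 0.00000j = -0.10073 + 0.00000j  (running Σ = 0.00411 - 0.10335j)
  m=1: 0.13013 - 0.03051j × 0.02562 - 0.05762j = 0.00158 - 0.00828j  (running Σ = 0.00568 - 0.11163j)
  m=2: -0.35089 + 0.17412j × -0.25581 - 0.28356j = 0.13913 + 0.05496j  (running Σ = 0.14482 - 0.05667j)
  m=3: 0.18881 - 0.15612j × -0.26024 + 0.08497j = -0.03587 + 0.05667j  (running Σ = 0.10895 - 0.00000j)
Accumulated sum 0.10895 - 0.00000j; after 4π/(2l+1) scaling, 0.19558 - 0.00000j ⇒ P_3 = 0.195583

0.195583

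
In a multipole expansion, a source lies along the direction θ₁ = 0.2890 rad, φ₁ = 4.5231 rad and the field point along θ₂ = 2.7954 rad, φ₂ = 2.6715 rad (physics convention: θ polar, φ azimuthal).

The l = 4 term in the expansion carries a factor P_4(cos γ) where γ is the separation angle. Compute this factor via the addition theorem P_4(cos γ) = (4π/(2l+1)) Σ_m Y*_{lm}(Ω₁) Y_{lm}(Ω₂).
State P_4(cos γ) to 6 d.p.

Summing Y*_{l m}(θ₁,φ₁)·Y_{l m}(θ₂,φ₂) over m ∈ [−4, 4]; prefactor 4π/(2·4+1) = 1.396263:
  term(m=-4) = +0.000007+0.000015i   from Y*(Ω₁)=+0.002122-0.002005i, Y(Ω₂)=-0.001787+0.005588i
  term(m=-3) = -0.000953+0.000850i   from Y*(Ω₁)=+0.014937+0.023413i, Y(Ω₂)=+0.007352+0.045408i
  term(m=-2) = -0.024988-0.015722i   from Y*(Ω₁)=-0.137125+0.054544i, Y(Ω₂)=+0.117960+0.161577i
  term(m=-1) = +0.059274-0.205511i   from Y*(Ω₁)=-0.083443-0.435544i, Y(Ω₂)=+0.429993+0.218472i
  term(m=+0) = +0.215118+0.000000i   from Y*(Ω₁)=+0.527027-0.000000i, Y(Ω₂)=+0.408173+0.000000i
  term(m=+1) = +0.059274+0.205511i   from Y*(Ω₁)=+0.083443-0.435544i, Y(Ω₂)=-0.429993+0.218472i
  term(m=+2) = -0.024988+0.015722i   from Y*(Ω₁)=-0.137125-0.054544i, Y(Ω₂)=+0.117960-0.161577i
  term(m=+3) = -0.000953-0.000850i   from Y*(Ω₁)=-0.014937+0.023413i, Y(Ω₂)=-0.007352+0.045408i
  term(m=+4) = +0.000007-0.000015i   from Y*(Ω₁)=+0.002122+0.002005i, Y(Ω₂)=-0.001787-0.005588i
Accumulated sum +0.281799+0.000000i; after 4π/(2l+1) scaling, +0.393465+0.000000i ⇒ P_4 = 0.393465

0.393465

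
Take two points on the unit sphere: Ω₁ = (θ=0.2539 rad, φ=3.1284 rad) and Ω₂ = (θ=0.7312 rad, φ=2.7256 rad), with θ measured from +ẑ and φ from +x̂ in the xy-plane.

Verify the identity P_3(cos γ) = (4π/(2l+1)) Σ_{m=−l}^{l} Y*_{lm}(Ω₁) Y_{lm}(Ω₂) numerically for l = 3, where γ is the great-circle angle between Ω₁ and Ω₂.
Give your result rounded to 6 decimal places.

Summing Y*_{l m}(θ₁,φ₁)·Y_{l m}(θ₂,φ₂) over m ∈ [−3, 3]; prefactor 4π/(2·3+1) = 1.795196:
  [-3]  conj(Y_{3,-3})(Ω₁) = -0.00661 + 0.00026j ; Y_{3,-3}(Ω₂) = -0.03941 - 0.11782j ; Δ = 0.00029 + 0.00077j
  [-2]  conj(Y_{3,-2})(Ω₁) = 0.06239 - 0.00165j ; Y_{3,-2}(Ω₂) = 0.22843 + 0.25077j ; Δ = 0.01466 + 0.01527j
  [-1]  conj(Y_{3,-1})(Ω₁) = -0.29907 + 0.00395j ; Y_{3,-1}(Ω₂) = -0.34949 - 0.15440j ; Δ = 0.10513 + 0.04480j
  [+0]  conj(Y_{3,0})(Ω₁) = 0.60848 + 0.00000j ; Y_{3,0}(Ω₂) = -0.06376 + 0.00000j ; Δ = -0.03880 + 0.00000j
  [+1]  conj(Y_{3,1})(Ω₁) = 0.29907 + 0.00395j ; Y_{3,1}(Ω₂) = 0.34949 - 0.15440j ; Δ = 0.10513 - 0.04480j
  [+2]  conj(Y_{3,2})(Ω₁) = 0.06239 + 0.00165j ; Y_{3,2}(Ω₂) = 0.22843 - 0.25077j ; Δ = 0.01466 - 0.01527j
  [+3]  conj(Y_{3,3})(Ω₁) = 0.00661 + 0.00026j ; Y_{3,3}(Ω₂) = 0.03941 - 0.11782j ; Δ = 0.00029 - 0.00077j
Total Σ_m = 0.20138 + 0.00000j. Multiply by 1.795196: 0.36152 + 0.00000j. P_3(cos γ) = 0.361518

0.361518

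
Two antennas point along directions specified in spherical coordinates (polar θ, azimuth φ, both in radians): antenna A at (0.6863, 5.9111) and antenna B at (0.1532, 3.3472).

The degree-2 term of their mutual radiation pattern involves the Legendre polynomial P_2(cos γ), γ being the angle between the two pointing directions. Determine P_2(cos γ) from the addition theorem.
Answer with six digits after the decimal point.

Addition theorem: P_2(cos γ) = (4π/5) Σ_m Y*_{lm}(Ω₁) Y_{lm}(Ω₂), m = −2…2:
  term(m=-2) = 0.00056 - 0.00128j   from Y*(Ω₁)=0.11411 - 0.10506j, Y(Ω₂)=0.00825 - 0.00360j
  term(m=-1) = -0.03696 + 0.02410j   from Y*(Ω₁)=0.35280 - 0.13768j, Y(Ω₂)=-0.11406 + 0.02379j
  term(m=+0) = 0.15270 + 0.00000j   from Y*(Ω₁)=0.25085 + 0.00000j, Y(Ω₂)=0.60875 + 0.00000j
  term(m=+1) = -0.03696 - 0.02410j   from Y*(Ω₁)=-0.35280 - 0.13768j, Y(Ω₂)=0.11406 + 0.02379j
  term(m=+2) = 0.00056 + 0.00128j   from Y*(Ω₁)=0.11411 + 0.10506j, Y(Ω₂)=0.00825 + 0.00360j
Total Σ_m = 0.07990 - 0.00000j. Multiply by 2.513274: 0.20081 - 0.00000j. P_2(cos γ) = 0.200814

0.200814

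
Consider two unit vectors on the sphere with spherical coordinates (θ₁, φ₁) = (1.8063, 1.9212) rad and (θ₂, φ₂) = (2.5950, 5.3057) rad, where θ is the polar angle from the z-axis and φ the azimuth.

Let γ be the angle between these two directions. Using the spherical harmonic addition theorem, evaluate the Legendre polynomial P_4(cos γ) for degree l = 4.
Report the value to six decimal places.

0.088368

Addition theorem: P_4(cos γ) = (4π/9) Σ_m Y*_{lm}(Ω₁) Y_{lm}(Ω₂), m = −4…4:
  m=-4: +0.066619+0.390009i × -0.023227-0.022448i = +0.007208-0.010554i  (running Σ = +0.007208-0.010554i)
  m=-3: -0.233093+0.133332i × +0.146889-0.031176i = -0.030082+0.026852i  (running Σ = -0.022875+0.016298i)
  m=-2: +0.149625+0.126234i × -0.139179+0.344279i = -0.064284+0.033944i  (running Σ = -0.087159+0.050241i)
  m=-1: -0.096499+0.264029i × -0.247688-0.367292i = +0.120877-0.029953i  (running Σ = +0.033719+0.020288i)
  m=0: +0.155549-0.000000i × -0.026668+0.000000i = -0.004148+0.000000i  (running Σ = +0.029570+0.020288i)
  m=1: +0.096499+0.264029i × +0.247688-0.367292i = +0.120877+0.029953i  (running Σ = +0.150448+0.050241i)
  m=2: +0.149625-0.126234i × -0.139179-0.344279i = -0.064284-0.033944i  (running Σ = +0.086163+0.016298i)
  m=3: +0.233093+0.133332i × -0.146889-0.031176i = -0.030082-0.026852i  (running Σ = +0.056081-0.010554i)
  m=4: +0.066619-0.390009i × -0.023227+0.022448i = +0.007208+0.010554i  (running Σ = +0.063289+0.000000i)
Accumulated sum +0.063289+0.000000i; after 4π/(2l+1) scaling, +0.088368+0.000000i ⇒ P_4 = 0.088368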